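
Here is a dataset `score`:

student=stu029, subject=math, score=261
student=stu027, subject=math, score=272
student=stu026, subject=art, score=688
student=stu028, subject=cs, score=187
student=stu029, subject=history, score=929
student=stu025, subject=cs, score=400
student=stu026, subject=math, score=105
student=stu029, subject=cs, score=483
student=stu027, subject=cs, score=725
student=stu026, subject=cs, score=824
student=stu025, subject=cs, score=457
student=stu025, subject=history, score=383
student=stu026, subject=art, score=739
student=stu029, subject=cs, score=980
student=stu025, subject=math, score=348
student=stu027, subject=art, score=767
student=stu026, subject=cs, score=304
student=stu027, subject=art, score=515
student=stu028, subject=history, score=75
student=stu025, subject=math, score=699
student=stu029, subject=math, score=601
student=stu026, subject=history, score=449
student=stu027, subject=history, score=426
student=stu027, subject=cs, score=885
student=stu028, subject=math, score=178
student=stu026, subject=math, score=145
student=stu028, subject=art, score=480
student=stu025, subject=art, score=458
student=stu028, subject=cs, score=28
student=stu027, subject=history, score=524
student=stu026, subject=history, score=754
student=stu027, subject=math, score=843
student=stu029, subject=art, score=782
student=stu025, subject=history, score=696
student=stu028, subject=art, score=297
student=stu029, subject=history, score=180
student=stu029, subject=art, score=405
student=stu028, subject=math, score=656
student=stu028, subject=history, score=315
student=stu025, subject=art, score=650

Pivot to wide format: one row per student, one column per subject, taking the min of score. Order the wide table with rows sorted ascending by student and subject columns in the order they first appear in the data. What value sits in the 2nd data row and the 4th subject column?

With rows sorted ascending by student, row 2 is student=stu026. subject columns in first-appearance order: math, art, cs, history; column 4 is history.
Long rows with student=stu026, subject=history: min(449, 754) = 449.

449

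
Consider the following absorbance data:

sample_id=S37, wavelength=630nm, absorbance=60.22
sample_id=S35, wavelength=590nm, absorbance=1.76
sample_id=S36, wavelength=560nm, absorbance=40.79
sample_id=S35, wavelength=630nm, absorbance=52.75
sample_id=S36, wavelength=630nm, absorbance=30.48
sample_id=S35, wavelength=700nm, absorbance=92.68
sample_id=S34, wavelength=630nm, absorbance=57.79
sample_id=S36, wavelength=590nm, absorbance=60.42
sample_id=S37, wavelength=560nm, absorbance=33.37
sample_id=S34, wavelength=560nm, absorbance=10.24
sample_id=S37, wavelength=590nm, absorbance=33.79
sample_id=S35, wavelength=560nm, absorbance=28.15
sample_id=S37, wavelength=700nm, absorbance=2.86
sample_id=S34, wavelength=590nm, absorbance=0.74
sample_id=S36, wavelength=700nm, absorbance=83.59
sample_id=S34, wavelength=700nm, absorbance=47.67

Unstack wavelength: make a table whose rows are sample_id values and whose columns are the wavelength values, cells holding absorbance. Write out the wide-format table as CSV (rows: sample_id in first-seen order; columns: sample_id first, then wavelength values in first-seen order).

Columns: sample_id plus the 4 distinct wavelength values (630nm, 590nm, 560nm, 700nm).
For example, row S37 column 630nm takes absorbance=60.22 from the long row (S37, 630nm).

sample_id,630nm,590nm,560nm,700nm
S37,60.22,33.79,33.37,2.86
S35,52.75,1.76,28.15,92.68
S36,30.48,60.42,40.79,83.59
S34,57.79,0.74,10.24,47.67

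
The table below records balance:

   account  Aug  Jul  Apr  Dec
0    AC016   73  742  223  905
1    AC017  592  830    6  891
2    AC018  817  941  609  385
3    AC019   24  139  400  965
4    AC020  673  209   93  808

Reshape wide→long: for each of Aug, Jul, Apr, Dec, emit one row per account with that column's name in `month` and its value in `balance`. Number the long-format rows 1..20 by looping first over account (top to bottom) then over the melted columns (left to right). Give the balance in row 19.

93

20 rows total (5 × 4). Row 19: index ⌊(19-1)/4⌋ = 4 into account → AC020; (19-1) mod 4 = 2 into the melted columns → Apr.
So row 19 is (AC020, Apr, 93); balance = 93.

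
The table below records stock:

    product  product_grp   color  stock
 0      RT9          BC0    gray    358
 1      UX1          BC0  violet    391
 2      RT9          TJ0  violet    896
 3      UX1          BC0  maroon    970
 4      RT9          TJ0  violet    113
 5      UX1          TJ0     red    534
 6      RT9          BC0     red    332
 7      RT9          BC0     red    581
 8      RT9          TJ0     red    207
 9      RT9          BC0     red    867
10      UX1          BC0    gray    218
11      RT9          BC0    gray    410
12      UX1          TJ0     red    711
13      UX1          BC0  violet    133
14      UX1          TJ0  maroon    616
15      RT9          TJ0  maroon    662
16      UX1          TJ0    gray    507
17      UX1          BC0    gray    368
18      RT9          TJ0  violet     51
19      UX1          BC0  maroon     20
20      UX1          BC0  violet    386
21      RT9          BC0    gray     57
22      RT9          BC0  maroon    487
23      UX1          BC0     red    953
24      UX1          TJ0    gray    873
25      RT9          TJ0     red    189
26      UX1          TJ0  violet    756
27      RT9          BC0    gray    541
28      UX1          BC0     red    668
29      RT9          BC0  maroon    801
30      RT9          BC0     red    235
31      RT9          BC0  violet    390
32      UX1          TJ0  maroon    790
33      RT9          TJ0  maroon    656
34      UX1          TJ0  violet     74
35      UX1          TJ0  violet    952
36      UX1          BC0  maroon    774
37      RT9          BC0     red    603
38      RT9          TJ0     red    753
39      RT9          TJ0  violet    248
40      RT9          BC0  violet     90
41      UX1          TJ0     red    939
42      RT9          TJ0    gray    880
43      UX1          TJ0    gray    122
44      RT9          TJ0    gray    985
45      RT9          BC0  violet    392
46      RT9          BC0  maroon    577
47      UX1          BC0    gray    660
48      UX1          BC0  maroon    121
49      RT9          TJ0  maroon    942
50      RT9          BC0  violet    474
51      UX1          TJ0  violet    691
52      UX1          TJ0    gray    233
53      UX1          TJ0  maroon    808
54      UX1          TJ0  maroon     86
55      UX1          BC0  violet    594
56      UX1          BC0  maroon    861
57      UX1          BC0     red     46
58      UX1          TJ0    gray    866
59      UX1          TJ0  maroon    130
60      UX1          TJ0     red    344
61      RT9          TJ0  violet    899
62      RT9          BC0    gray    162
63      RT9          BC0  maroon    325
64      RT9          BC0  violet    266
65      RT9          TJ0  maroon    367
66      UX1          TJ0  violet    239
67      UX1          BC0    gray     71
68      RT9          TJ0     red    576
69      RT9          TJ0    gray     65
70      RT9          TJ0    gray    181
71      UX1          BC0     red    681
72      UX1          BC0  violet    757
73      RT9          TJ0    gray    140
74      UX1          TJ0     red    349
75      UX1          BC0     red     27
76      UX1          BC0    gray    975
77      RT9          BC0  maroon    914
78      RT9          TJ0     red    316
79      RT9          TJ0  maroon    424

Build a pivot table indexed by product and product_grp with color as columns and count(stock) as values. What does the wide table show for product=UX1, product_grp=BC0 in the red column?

5

Rows with product=UX1, product_grp=BC0 and color=red: stock values are 953, 668, 46, 681, 27.
5 rows match — count = 5.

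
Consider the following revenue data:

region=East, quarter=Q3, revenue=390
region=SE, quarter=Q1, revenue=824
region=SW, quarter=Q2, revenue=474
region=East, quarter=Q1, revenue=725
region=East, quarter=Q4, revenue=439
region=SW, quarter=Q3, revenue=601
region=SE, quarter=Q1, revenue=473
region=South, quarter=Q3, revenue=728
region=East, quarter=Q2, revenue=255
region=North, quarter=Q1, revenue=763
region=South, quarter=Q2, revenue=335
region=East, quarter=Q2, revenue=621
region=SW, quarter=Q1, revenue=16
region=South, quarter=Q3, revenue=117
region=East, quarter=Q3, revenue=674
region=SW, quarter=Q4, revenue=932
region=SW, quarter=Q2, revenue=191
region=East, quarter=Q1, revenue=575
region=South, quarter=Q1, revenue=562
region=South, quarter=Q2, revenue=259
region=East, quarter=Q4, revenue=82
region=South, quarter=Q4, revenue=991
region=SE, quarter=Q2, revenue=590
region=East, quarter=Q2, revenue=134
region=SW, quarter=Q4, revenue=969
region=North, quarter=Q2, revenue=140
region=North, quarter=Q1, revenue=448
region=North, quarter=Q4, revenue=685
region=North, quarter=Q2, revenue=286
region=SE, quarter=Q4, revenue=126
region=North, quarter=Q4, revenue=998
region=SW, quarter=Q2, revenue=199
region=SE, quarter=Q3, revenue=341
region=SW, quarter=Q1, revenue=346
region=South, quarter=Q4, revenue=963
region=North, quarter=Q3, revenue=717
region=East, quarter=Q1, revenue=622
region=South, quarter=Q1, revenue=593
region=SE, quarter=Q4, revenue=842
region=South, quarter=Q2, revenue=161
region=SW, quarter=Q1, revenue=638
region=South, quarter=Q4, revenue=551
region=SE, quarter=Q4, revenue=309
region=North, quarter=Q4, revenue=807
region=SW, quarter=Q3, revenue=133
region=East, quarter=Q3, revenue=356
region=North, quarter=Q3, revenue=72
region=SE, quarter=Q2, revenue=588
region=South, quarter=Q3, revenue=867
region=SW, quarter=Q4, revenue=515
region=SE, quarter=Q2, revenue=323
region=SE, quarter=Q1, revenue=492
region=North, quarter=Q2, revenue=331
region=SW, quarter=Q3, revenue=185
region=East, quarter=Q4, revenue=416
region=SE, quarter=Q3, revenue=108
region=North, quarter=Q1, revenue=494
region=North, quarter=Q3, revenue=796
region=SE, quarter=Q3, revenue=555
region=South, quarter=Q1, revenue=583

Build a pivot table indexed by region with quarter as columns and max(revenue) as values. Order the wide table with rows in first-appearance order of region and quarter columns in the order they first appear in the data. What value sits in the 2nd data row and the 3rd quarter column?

590

With rows in first-appearance order of region, row 2 is region=SE. quarter columns in first-appearance order: Q3, Q1, Q2, Q4; column 3 is Q2.
Long rows with region=SE, quarter=Q2: max(590, 588, 323) = 590.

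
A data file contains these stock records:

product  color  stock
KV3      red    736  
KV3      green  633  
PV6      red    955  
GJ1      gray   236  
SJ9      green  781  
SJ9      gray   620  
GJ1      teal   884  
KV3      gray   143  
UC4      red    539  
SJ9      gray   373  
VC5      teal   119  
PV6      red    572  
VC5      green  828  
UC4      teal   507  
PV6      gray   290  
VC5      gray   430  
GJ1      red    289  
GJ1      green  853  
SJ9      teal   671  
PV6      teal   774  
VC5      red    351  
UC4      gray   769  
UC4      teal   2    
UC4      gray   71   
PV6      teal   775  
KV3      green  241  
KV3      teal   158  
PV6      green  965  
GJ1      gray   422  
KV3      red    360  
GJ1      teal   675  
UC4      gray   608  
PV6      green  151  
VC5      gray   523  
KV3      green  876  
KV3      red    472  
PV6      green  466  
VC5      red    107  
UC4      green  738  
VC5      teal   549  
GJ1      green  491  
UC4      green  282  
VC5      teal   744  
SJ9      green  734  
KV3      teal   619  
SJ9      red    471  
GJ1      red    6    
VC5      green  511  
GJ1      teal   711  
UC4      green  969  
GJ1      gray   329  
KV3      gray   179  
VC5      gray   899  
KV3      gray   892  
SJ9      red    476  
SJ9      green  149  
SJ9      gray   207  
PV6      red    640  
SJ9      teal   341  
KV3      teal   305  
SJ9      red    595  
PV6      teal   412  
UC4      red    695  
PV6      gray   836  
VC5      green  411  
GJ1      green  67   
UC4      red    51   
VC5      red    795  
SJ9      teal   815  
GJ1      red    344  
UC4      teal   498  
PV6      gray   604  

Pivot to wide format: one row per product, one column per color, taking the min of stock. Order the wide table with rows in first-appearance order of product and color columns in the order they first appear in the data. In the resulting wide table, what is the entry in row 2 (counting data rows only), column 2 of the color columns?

151

With rows in first-appearance order of product, row 2 is product=PV6. color columns in first-appearance order: red, green, gray, teal; column 2 is green.
Long rows with product=PV6, color=green: min(965, 151, 466) = 151.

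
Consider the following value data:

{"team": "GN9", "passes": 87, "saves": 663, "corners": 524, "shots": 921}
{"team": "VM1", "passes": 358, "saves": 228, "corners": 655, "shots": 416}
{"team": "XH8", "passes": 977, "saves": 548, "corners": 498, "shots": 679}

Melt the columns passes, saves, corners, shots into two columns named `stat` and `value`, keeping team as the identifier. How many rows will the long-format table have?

12

3 team values × 4 melted columns = 12 rows.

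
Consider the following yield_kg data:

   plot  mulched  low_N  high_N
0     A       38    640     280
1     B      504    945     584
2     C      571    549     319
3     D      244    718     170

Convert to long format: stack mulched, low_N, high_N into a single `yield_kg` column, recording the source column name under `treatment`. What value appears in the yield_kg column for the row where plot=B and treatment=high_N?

Unpivoting turns each (plot, wide-column) pair into one long row.
The wide cell at row B, column high_N holds 584, so the long row (B, high_N) has yield_kg=584.

584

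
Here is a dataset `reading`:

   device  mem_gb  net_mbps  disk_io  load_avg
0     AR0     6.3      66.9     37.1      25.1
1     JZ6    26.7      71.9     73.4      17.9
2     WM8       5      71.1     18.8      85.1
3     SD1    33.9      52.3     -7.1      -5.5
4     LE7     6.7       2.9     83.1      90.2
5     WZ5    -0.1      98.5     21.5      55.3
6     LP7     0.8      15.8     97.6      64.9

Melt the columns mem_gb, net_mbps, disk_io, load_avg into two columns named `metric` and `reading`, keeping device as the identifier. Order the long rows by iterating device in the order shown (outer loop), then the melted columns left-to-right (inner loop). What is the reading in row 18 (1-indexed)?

28 rows total (7 × 4). Row 18: index ⌊(18-1)/4⌋ = 4 into device → LE7; (18-1) mod 4 = 1 into the melted columns → net_mbps.
So row 18 is (LE7, net_mbps, 2.9); reading = 2.9.

2.9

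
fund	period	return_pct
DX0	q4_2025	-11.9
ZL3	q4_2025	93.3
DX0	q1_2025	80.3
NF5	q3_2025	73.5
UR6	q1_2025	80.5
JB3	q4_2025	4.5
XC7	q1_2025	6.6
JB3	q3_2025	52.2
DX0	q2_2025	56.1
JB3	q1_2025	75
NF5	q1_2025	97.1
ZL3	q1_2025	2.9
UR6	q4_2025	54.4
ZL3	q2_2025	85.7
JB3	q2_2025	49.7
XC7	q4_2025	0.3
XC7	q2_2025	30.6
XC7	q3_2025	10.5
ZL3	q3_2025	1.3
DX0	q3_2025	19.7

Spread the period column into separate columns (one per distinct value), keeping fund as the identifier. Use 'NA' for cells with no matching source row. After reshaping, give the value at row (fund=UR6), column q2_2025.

No long-format row has fund=UR6 and period=q2_2025, so the cell is NA.

NA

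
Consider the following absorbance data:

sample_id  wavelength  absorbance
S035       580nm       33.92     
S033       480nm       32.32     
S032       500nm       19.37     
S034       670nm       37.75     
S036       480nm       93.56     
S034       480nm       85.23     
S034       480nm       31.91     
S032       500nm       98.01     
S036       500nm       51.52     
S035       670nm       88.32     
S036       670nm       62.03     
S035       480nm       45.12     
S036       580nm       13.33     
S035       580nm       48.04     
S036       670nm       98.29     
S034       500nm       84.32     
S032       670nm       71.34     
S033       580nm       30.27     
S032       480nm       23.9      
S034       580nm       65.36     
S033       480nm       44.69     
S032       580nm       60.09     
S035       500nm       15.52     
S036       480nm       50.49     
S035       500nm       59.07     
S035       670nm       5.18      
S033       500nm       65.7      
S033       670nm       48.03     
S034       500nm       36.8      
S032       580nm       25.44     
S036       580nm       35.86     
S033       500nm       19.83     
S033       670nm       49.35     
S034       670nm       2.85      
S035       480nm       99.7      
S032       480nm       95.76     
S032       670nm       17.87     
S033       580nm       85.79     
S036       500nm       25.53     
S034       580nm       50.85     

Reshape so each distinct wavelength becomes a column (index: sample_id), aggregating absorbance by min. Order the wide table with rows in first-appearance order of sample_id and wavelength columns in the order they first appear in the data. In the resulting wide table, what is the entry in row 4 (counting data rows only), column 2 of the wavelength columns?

31.91

With rows in first-appearance order of sample_id, row 4 is sample_id=S034. wavelength columns in first-appearance order: 580nm, 480nm, 500nm, 670nm; column 2 is 480nm.
Long rows with sample_id=S034, wavelength=480nm: min(85.23, 31.91) = 31.91.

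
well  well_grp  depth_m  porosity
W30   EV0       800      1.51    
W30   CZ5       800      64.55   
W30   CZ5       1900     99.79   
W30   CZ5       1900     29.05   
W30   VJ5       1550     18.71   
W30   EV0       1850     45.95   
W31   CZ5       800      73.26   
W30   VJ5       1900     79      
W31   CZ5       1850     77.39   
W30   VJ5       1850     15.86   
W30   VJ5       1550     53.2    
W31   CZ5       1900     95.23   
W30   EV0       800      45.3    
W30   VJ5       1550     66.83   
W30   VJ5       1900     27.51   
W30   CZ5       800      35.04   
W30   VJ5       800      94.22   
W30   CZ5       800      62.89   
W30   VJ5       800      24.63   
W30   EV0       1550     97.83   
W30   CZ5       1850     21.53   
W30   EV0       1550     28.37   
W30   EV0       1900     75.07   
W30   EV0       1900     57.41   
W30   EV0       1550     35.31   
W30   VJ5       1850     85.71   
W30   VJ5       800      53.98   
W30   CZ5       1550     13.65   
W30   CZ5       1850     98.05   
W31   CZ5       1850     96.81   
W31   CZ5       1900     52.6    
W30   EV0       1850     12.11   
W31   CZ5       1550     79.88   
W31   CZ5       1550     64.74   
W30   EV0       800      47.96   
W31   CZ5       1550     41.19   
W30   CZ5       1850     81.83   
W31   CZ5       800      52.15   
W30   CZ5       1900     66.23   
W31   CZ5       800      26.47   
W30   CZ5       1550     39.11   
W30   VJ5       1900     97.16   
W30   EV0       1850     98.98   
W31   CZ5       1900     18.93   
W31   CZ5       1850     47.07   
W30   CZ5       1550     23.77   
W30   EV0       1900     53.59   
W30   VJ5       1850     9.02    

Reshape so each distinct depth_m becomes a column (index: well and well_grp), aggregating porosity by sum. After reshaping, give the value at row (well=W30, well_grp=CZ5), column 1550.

Rows with well=W30, well_grp=CZ5 and depth_m=1550: porosity values are 13.65, 39.11, 23.77.
13.65 + 39.11 + 23.77 = 76.53.

76.53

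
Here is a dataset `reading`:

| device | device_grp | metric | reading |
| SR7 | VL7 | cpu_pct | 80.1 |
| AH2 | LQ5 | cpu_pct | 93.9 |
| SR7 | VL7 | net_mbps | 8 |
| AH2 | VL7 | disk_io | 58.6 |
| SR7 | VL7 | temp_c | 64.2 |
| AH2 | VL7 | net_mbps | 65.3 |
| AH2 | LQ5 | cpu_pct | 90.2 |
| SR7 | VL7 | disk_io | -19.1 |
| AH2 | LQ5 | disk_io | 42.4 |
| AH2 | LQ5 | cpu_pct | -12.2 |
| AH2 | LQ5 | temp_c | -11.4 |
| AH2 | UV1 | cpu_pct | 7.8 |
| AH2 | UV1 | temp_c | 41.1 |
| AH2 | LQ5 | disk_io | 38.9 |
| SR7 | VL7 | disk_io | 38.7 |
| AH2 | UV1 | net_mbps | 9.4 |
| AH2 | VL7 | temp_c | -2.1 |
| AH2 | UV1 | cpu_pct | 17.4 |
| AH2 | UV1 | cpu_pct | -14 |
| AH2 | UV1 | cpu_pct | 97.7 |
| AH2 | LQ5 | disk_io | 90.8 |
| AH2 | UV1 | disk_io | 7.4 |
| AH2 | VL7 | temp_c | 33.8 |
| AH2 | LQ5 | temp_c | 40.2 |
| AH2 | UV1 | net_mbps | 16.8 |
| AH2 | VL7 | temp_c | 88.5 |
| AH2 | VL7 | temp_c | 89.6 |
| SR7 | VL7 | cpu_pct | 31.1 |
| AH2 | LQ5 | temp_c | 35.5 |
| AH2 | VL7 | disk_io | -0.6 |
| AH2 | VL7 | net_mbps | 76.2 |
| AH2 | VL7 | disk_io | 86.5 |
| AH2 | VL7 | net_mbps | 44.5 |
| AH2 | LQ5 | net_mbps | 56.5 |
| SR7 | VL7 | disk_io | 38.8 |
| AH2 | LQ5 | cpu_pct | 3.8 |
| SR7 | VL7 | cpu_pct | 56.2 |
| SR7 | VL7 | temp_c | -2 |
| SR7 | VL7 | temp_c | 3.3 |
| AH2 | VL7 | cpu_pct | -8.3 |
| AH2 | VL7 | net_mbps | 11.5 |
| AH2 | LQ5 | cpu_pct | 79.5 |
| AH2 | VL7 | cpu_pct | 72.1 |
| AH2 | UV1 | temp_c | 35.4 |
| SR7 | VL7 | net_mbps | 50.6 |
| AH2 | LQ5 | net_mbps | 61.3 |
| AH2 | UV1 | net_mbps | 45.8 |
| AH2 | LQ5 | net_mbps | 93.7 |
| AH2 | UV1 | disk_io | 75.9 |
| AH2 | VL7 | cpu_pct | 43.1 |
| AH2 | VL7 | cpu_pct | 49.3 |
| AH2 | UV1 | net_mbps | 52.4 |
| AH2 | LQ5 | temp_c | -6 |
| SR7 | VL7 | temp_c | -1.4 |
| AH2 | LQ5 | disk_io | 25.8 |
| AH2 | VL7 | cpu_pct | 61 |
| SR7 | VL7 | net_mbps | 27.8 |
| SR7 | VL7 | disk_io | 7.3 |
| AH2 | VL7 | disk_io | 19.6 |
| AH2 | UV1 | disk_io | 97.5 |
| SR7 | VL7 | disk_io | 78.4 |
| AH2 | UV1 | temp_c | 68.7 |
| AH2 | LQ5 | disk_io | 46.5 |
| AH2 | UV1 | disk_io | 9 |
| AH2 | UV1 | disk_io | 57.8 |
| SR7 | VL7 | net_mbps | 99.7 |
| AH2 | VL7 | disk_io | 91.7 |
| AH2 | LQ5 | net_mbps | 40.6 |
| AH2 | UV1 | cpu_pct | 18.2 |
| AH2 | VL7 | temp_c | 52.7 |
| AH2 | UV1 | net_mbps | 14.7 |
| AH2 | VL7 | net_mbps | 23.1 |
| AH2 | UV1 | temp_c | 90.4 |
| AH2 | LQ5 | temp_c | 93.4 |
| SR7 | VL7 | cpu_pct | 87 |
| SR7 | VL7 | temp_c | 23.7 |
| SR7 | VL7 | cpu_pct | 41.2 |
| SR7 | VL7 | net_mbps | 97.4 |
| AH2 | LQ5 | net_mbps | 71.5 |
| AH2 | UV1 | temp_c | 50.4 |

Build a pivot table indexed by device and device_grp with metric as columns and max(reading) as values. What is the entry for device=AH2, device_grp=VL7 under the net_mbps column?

76.2

Rows with device=AH2, device_grp=VL7 and metric=net_mbps: reading values are 65.3, 76.2, 44.5, 11.5, 23.1.
max(65.3, 76.2, 44.5, 11.5, 23.1) = 76.2.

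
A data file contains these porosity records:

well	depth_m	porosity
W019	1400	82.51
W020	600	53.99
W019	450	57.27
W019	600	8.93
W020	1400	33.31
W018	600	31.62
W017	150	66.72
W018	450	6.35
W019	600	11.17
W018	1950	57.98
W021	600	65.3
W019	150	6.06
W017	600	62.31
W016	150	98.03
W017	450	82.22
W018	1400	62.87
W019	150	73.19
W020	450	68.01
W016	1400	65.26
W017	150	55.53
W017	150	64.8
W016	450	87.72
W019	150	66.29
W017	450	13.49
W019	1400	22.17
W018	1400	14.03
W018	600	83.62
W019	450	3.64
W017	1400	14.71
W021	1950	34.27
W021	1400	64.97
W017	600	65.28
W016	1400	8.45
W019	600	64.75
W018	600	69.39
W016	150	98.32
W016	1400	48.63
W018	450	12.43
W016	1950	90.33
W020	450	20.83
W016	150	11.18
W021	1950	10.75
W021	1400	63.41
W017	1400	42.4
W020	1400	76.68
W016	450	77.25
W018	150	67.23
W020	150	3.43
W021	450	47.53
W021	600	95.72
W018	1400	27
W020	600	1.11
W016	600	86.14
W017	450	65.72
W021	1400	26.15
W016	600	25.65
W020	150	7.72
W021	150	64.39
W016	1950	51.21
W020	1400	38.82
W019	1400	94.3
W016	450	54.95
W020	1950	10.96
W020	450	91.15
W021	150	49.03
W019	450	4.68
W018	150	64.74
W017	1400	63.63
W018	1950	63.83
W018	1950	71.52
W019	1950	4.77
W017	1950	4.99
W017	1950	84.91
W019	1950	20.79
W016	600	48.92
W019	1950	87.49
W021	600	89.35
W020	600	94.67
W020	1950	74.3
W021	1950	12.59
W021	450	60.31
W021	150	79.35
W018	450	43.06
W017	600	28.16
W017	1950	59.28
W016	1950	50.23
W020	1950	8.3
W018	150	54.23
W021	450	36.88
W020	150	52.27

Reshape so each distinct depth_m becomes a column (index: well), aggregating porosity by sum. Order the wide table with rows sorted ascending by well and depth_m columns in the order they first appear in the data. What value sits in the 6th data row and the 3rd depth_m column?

With rows sorted ascending by well, row 6 is well=W021. depth_m columns in first-appearance order: 1400, 600, 450, 150, 1950; column 3 is 450.
Long rows with well=W021, depth_m=450: 47.53 + 60.31 + 36.88 = 144.72.

144.72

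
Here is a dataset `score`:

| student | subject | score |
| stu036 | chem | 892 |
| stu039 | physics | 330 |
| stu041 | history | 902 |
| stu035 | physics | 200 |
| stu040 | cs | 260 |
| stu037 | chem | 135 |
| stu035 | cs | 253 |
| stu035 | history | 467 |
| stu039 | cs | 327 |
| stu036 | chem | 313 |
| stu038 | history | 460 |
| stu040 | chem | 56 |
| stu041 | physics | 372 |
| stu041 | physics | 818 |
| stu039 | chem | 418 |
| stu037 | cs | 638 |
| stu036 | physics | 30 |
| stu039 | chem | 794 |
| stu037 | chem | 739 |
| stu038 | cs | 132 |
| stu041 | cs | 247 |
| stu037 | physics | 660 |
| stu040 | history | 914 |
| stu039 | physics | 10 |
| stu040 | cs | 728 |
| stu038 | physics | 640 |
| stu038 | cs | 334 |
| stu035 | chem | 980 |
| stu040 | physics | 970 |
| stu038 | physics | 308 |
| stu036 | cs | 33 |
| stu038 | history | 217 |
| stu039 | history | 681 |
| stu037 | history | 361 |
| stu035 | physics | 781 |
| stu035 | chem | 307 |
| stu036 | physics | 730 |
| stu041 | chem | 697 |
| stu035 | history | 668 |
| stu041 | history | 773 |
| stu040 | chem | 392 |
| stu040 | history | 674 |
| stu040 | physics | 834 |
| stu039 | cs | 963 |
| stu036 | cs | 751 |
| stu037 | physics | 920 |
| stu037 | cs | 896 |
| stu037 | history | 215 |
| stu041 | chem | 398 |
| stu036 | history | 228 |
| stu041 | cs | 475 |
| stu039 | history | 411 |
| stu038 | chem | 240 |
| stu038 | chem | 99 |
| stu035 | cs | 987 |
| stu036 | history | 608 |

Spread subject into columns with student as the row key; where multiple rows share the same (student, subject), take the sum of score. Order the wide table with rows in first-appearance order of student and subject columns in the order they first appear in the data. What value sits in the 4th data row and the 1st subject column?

With rows in first-appearance order of student, row 4 is student=stu035. subject columns in first-appearance order: chem, physics, history, cs; column 1 is chem.
Long rows with student=stu035, subject=chem: 980 + 307 = 1287.

1287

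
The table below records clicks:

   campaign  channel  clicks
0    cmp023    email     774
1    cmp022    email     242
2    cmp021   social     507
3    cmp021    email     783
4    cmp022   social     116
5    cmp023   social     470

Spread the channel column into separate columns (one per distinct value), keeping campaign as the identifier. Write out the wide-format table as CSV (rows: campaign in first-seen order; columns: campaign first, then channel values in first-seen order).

campaign,email,social
cmp023,774,470
cmp022,242,116
cmp021,783,507

Columns: campaign plus the 2 distinct channel values (email, social).
For example, row cmp023 column email takes clicks=774 from the long row (cmp023, email).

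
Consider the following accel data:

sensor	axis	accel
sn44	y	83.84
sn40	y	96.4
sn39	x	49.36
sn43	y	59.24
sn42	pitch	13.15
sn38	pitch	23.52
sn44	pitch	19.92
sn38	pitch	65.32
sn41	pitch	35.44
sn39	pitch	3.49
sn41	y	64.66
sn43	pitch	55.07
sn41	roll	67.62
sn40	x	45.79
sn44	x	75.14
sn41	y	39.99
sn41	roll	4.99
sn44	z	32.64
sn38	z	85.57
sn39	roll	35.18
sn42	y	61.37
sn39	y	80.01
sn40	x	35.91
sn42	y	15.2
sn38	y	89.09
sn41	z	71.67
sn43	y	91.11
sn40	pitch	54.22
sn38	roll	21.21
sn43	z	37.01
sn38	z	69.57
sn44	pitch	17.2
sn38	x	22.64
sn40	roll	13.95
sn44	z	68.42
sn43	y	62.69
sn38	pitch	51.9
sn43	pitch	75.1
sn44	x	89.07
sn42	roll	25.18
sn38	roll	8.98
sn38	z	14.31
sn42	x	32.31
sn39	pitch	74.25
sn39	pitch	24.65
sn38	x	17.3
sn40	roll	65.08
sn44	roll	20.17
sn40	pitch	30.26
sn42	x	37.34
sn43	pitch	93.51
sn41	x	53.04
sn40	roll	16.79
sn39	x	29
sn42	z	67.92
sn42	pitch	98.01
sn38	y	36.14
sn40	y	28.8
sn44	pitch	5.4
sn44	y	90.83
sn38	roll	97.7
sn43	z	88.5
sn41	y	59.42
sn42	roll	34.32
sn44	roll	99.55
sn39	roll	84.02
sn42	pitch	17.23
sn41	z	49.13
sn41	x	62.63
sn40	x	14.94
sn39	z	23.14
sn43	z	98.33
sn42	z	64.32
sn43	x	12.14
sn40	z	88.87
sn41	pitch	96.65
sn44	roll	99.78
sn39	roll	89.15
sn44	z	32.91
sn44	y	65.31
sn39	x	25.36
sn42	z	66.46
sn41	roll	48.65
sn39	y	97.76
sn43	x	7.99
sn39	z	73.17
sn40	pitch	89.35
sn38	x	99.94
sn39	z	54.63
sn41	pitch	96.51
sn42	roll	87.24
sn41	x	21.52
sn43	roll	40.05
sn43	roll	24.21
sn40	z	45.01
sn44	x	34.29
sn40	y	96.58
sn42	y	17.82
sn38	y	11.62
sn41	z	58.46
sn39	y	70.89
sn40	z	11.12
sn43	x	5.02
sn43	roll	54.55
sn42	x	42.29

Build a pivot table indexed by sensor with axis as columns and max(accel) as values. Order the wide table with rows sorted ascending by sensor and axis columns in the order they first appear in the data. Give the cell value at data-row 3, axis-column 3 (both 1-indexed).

With rows sorted ascending by sensor, row 3 is sensor=sn40. axis columns in first-appearance order: y, x, pitch, roll, z; column 3 is pitch.
Long rows with sensor=sn40, axis=pitch: max(54.22, 30.26, 89.35) = 89.35.

89.35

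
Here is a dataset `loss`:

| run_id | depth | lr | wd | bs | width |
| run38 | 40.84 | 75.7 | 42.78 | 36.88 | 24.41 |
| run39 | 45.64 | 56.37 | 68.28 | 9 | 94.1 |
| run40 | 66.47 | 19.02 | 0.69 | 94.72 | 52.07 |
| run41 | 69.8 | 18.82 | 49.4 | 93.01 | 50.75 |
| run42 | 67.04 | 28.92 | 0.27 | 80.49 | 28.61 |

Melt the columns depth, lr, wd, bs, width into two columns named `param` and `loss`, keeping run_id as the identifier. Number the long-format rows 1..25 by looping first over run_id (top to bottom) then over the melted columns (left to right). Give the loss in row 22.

28.92

25 rows total (5 × 5). Row 22: index ⌊(22-1)/5⌋ = 4 into run_id → run42; (22-1) mod 5 = 1 into the melted columns → lr.
So row 22 is (run42, lr, 28.92); loss = 28.92.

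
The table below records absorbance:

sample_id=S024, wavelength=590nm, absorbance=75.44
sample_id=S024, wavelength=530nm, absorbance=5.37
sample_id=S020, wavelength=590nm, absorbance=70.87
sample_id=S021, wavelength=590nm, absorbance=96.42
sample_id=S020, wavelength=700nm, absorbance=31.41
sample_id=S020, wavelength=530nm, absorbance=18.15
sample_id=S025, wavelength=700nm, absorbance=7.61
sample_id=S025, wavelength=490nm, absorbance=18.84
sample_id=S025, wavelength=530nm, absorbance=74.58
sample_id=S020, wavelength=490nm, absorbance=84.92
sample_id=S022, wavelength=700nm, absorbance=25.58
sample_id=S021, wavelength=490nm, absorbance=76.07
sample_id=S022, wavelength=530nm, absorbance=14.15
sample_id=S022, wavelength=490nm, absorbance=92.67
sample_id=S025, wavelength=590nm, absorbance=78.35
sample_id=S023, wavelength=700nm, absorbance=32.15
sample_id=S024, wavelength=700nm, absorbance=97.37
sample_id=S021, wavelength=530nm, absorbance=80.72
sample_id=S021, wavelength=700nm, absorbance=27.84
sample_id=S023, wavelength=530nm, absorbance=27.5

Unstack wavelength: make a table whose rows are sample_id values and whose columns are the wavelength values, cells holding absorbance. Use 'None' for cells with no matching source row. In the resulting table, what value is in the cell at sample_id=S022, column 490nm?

92.67

The long row with sample_id=S022, wavelength=490nm has absorbance=92.67.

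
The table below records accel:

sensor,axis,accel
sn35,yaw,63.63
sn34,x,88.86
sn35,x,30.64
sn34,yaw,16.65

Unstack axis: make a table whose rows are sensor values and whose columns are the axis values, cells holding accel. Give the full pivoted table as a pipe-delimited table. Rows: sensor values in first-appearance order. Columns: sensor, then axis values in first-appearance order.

| sensor | yaw | x |
| sn35 | 63.63 | 30.64 |
| sn34 | 16.65 | 88.86 |

Columns: sensor plus the 2 distinct axis values (yaw, x).
For example, row sn35 column yaw takes accel=63.63 from the long row (sn35, yaw).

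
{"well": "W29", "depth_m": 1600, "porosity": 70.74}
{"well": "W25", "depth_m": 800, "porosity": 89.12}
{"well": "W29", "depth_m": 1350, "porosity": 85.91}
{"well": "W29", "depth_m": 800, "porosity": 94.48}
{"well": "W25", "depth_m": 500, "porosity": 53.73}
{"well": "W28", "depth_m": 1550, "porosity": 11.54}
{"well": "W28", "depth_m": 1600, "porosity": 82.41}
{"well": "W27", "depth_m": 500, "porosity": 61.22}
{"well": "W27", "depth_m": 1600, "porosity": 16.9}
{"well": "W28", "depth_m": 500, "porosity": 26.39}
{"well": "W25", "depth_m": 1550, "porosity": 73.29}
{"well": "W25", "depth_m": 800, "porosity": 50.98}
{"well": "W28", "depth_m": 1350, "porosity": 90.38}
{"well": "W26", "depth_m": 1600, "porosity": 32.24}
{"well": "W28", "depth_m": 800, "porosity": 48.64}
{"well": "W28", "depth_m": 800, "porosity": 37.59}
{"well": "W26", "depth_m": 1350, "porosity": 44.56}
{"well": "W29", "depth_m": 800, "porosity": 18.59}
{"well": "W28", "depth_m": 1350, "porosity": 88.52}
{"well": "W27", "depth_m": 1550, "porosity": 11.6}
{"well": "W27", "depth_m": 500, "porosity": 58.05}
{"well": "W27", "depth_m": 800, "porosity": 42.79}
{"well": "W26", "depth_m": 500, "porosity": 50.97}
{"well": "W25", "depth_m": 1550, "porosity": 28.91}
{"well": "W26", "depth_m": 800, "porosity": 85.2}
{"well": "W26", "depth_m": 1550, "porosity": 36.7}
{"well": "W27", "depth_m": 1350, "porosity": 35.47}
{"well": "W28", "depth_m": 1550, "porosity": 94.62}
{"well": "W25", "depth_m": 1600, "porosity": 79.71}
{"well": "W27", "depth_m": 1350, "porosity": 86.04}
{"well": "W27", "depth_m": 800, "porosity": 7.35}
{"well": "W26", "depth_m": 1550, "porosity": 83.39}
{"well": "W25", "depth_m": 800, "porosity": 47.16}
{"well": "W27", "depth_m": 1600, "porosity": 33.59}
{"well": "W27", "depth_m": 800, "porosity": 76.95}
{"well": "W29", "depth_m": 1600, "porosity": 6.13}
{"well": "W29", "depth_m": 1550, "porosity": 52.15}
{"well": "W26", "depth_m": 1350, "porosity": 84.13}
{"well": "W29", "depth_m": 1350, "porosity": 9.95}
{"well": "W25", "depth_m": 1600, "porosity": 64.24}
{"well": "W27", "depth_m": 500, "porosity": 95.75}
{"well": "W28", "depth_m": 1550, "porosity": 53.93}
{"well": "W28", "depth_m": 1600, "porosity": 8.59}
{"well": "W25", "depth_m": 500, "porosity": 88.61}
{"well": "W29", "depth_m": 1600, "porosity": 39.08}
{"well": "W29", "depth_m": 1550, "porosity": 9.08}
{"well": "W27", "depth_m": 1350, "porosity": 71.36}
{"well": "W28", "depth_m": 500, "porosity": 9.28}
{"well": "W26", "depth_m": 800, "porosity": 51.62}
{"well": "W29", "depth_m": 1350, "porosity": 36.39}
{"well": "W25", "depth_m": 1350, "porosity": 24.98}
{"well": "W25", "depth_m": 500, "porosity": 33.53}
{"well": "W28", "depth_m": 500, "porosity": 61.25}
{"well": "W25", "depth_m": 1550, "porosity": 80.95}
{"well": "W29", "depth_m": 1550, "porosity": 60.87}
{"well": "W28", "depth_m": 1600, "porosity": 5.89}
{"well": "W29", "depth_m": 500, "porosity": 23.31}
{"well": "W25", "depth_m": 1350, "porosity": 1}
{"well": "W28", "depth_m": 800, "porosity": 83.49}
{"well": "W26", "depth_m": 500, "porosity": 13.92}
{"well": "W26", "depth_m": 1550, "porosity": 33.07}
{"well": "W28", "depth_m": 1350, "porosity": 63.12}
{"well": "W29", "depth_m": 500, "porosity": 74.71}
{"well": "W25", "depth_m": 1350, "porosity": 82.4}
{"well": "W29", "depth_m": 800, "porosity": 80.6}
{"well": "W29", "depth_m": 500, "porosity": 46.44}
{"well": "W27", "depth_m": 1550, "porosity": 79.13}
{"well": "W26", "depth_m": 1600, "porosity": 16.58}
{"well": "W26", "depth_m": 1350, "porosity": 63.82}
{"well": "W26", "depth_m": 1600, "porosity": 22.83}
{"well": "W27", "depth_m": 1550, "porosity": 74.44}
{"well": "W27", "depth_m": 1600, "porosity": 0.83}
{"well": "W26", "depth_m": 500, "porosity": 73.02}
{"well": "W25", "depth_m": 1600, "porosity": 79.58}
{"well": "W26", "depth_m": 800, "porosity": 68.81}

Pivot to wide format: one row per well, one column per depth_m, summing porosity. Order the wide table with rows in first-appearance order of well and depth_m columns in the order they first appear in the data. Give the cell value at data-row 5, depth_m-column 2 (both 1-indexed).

With rows in first-appearance order of well, row 5 is well=W26. depth_m columns in first-appearance order: 1600, 800, 1350, 500, 1550; column 2 is 800.
Long rows with well=W26, depth_m=800: 85.2 + 51.62 + 68.81 = 205.63.

205.63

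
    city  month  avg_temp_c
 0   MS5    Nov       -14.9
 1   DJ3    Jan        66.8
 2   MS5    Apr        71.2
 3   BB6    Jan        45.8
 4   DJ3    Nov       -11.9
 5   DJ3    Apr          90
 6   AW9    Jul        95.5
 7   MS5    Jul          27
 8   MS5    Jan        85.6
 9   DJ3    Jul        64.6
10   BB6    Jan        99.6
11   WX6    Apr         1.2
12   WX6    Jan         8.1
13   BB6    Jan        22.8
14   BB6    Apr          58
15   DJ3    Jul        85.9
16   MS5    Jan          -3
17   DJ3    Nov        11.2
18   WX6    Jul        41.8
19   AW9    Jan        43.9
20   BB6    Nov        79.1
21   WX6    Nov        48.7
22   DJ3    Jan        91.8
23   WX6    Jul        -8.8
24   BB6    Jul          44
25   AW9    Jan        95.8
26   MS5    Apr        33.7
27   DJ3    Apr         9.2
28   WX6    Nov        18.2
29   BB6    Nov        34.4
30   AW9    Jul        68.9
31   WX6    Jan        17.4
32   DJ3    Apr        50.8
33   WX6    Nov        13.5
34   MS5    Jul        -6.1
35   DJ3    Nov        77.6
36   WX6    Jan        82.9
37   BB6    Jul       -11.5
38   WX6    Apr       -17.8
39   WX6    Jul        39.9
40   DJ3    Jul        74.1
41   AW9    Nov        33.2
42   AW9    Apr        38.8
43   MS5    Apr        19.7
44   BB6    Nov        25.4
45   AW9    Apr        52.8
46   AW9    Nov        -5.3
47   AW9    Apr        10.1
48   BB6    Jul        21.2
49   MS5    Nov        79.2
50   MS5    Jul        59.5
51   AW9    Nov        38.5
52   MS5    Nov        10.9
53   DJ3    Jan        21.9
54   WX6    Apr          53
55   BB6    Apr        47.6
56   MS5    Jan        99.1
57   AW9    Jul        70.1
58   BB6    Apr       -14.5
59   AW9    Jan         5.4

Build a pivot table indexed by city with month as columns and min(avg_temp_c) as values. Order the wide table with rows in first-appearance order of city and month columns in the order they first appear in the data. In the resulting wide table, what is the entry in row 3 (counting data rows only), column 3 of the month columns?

-14.5

With rows in first-appearance order of city, row 3 is city=BB6. month columns in first-appearance order: Nov, Jan, Apr, Jul; column 3 is Apr.
Long rows with city=BB6, month=Apr: min(58, 47.6, -14.5) = -14.5.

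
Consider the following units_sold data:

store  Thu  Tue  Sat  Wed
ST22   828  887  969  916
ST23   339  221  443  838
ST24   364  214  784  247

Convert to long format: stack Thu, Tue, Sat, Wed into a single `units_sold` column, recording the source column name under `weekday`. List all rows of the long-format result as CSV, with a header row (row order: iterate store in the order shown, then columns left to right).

store,weekday,units_sold
ST22,Thu,828
ST22,Tue,887
ST22,Sat,969
ST22,Wed,916
ST23,Thu,339
ST23,Tue,221
ST23,Sat,443
ST23,Wed,838
ST24,Thu,364
ST24,Tue,214
ST24,Sat,784
ST24,Wed,247

Each (store, column) pair becomes one row: 3 × 4 = 12 rows.
For example, (ST22, Thu) → units_sold=828.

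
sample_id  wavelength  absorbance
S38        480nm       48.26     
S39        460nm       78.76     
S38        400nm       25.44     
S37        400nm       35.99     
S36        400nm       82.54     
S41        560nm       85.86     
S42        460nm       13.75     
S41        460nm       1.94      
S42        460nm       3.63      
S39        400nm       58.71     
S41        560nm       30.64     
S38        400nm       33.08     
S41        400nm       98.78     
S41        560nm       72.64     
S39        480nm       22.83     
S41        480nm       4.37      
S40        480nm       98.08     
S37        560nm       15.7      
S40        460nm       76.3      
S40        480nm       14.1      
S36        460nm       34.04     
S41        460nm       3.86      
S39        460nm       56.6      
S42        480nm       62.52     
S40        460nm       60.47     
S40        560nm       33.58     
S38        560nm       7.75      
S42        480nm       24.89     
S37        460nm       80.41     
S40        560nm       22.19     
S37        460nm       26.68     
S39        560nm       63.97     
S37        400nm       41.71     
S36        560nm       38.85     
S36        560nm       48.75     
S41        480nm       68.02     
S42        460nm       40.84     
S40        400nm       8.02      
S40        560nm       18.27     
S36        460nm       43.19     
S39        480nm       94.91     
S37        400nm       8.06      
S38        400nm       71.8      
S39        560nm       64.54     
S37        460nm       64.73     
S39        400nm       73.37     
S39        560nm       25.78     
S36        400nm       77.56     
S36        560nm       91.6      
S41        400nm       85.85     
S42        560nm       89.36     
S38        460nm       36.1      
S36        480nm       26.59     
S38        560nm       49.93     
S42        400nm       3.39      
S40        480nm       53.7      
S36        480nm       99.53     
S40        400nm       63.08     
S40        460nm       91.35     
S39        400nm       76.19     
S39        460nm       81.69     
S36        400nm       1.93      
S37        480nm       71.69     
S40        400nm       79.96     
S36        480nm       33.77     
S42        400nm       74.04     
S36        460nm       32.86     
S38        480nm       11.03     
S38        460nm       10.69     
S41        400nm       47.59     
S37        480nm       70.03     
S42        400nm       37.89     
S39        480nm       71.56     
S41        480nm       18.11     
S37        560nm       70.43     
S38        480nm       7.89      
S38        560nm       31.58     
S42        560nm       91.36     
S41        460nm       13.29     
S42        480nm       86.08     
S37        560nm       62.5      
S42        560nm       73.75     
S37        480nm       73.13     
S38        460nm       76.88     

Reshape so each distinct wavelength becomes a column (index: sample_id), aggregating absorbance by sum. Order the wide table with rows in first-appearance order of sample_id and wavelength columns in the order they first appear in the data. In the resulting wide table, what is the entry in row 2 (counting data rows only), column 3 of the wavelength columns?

208.27

With rows in first-appearance order of sample_id, row 2 is sample_id=S39. wavelength columns in first-appearance order: 480nm, 460nm, 400nm, 560nm; column 3 is 400nm.
Long rows with sample_id=S39, wavelength=400nm: 58.71 + 73.37 + 76.19 = 208.27.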